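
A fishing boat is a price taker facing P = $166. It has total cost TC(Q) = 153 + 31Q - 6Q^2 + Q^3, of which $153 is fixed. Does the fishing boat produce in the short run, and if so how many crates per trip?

Variable cost is VC = 31Q - 6Q^2 + Q^3, so AVC = VC/Q = 31 - 6Q + Q^2 and MC = dTC/dQ = 31 - 12Q + 3Q^2.
AVC is minimized where dAVC/dQ = -6 + 2Q = 0, at Q = 3; min AVC = 31 - 6·3 + 3^2 = $22.
P = $166 exceeds min AVC = $22, so the firm stays open.
P = MC gives -135 - 12Q + 3Q^2 = 0, with roots -5 and 9. Take the larger (rising MC): Q* = 9.
Check: AVC at Q = 9 is $58 ≤ P, so revenue covers variable cost.
Profit = P·Q − TC = 166·9 − 675 = $819.

Produce at Q = 9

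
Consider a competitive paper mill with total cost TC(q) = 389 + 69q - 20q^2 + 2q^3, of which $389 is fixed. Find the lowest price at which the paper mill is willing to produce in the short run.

The shutdown price is the minimum of AVC. VC = 69q - 20q^2 + 2q^3, so AVC = 69 - 20q + 2q^2.
dAVC/dq = -20 + 4q = 0 gives q = 5. min AVC = 69 - 20·5 + 2·5^2 = 19.
The firm shuts down for any P below $19.

$19 per unit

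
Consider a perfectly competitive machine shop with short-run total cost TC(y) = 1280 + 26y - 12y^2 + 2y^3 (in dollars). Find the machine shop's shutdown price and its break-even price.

Shutdown price = $8; break-even price = $218

Shutdown price = min AVC. AVC = 26 - 12y + 2y^2, with vertex at y = 3 and minimum $8.
ATC = 1280/y + 26 - 12y + 2y^2. Setting dATC/dy = −1280/y^2 − 12 + 4y = 0 gives y = 8 (since 4·8^3 − 12·8^2 = 1280).
min ATC = 1280/8 + 26 − 12·8 + 2·8^2 = $218. That is the break-even price.
Between these two prices the firm operates at a loss; above $218 it earns a profit.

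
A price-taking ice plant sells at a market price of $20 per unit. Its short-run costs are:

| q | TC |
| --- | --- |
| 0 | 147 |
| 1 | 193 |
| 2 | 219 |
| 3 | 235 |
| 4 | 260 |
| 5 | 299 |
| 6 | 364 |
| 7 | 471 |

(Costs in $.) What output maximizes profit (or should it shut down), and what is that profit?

Profit at each row (π = 20q − TC): q=0: -147; q=1: -173; q=2: -179; q=3: -175; q=4: -180; q=5: -199; q=6: -244; q=7: -331.
Profit is highest at q = 0. Equivalently, the lowest AVC in the table is 113/4 ≈ $28.25 at q = 4, and P = $20 falls below it — price never covers variable cost, so the firm shuts down and loses only its fixed cost.

q = 0 (shut down); profit = -$147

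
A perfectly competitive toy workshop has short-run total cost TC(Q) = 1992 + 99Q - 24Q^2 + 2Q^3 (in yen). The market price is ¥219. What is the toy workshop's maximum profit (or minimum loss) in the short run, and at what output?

Profit = -¥392 at Q = 10

AVC = 99 - 24Q + 2Q^2; min AVC = ¥27 at Q = 6. Since P = ¥219 ≥ min AVC, the firm produces.
MC = 99 - 48Q + 6Q^2. Setting P = MC and taking the root on the rising branch gives Q* = 10.
TR = 219·10 = 2190. TC = 1992 + 590 = 2582. Profit = 2190 − 2582 = -¥392.
By producing, the firm covers all variable cost plus ¥1600 of fixed cost; shutting down would lose the full ¥1992.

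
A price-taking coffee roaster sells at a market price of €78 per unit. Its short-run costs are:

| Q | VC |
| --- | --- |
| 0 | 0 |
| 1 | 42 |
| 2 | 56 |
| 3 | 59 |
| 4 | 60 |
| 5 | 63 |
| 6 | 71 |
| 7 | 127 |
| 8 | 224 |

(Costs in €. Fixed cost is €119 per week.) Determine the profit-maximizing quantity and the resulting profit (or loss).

Profit at each row (π = 78Q − TC): Q=0: -119; Q=1: -83; Q=2: -19; Q=3: 56; Q=4: 133; Q=5: 208; Q=6: 278; Q=7: 300; Q=8: 281.
Profit is maximized at Q = 7. AVC there is 127/7 = €18.14 ≤ P, so producing beats shutting down (which would give -€119).

Q = 7; profit = €300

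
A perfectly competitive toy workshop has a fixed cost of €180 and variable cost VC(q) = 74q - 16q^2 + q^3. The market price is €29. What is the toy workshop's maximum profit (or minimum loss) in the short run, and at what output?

AVC = 74 - 16q + q^2; min AVC = €10 at q = 8. Since P = €29 ≥ min AVC, the firm produces.
MC = 74 - 32q + 3q^2. Setting P = MC and taking the root on the rising branch gives q* = 9.
TR = 29·9 = 261. TC = 180 + 99 = 279. Profit = 261 − 279 = -€18.
Shutting down would mean losing the fixed cost of €180, so operating at a loss of €18 is better by €162.

Profit = -€18 at q = 9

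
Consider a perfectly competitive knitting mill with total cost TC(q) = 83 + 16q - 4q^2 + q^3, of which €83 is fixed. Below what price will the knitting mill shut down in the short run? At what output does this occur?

€12 per unit, at q = 2

The firm shuts down when price falls below the minimum of average variable cost. AVC = VC/q = 16 - 4q + q^2.
At the minimum of AVC, MC = AVC. MC = 16 - 8q + 3q^2; setting MC = AVC gives 2q^2 - 4q = 0, so q = 2. min AVC = 12.
For P < €12 the firm produces nothing.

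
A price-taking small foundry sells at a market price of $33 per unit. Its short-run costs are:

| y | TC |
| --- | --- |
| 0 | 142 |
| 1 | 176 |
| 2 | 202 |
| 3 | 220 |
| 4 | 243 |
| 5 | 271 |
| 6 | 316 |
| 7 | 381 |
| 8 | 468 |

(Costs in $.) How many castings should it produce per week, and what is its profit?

Compute π = P·y − TC at each output: y=0: -142; y=1: -143; y=2: -136; y=3: -121; y=4: -111; y=5: -106; y=6: -118; y=7: -150; y=8: -204.
Profit is maximized at y = 5. AVC there is 129/5 = $25.80 ≤ P, so producing beats shutting down (which would give -$142).

y = 5; profit = -$106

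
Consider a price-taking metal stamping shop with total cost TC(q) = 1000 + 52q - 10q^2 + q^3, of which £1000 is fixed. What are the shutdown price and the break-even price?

Shutdown price = min AVC. AVC = 52 - 10q + q^2, with vertex at q = 5 and minimum £27.
ATC = 1000/q + 52 - 10q + q^2. Setting dATC/dq = −1000/q^2 − 10 + 2q = 0 gives q = 10 (since 2·10^3 − 10·10^2 = 1000).
min ATC = 1000/10 + 52 − 10·10 + 10^2 = £152. That is the break-even price.
Between these two prices the firm operates at a loss; above £152 it earns a profit.

Shutdown price = £27; break-even price = £152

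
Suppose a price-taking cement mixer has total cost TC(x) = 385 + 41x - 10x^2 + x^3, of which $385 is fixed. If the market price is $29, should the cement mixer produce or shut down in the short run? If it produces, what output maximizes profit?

Variable cost is VC = 41x - 10x^2 + x^3, so AVC = VC/x = 41 - 10x + x^2 and MC = dTC/dx = 41 - 20x + 3x^2.
AVC is minimized where dAVC/dx = -10 + 2x = 0, at x = 5; min AVC = 41 - 10·5 + 5^2 = $16.
Since P = $29 ≥ min AVC = $16, price covers variable cost and the firm should produce.
Set P = MC: 29 = 41 - 20x + 3x^2 → 12 - 20x + 3x^2 = 0. The roots are x = 2/3 and x = 6; the profit-maximizing output is on the rising part of MC, so x* = 6.
Check: AVC at x = 6 is $17 ≤ P, so revenue covers variable cost.
Profit = P·x − TC = 29·6 − 487 = -$313, a loss, but smaller than the $385 fixed cost the firm would lose by shutting down.

Produce at x = 6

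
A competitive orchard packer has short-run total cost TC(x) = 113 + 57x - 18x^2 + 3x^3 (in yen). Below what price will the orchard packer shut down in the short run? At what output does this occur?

Short-run supply begins at min AVC. From VC = 57x - 18x^2 + 3x^3, AVC = 57 - 18x + 3x^2.
At the minimum of AVC, MC = AVC. MC = 57 - 36x + 9x^2; setting MC = AVC gives 6x^2 - 18x = 0, so x = 3. min AVC = 30.
The firm shuts down for any P below ¥30.

¥30 per unit, at x = 3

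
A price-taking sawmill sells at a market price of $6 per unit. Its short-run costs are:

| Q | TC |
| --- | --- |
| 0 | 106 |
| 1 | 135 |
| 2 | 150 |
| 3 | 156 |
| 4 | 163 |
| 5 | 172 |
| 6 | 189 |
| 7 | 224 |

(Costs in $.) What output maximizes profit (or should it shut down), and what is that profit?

Compute π = P·Q − TC at each output: Q=0: -106; Q=1: -129; Q=2: -138; Q=3: -138; Q=4: -139; Q=5: -142; Q=6: -153; Q=7: -182.
Profit is highest at Q = 0. Equivalently, the lowest AVC in the table is 66/5 ≈ $13.20 at Q = 5, and P = $6 falls below it — price never covers variable cost, so the firm shuts down and loses only its fixed cost.

Q = 0 (shut down); profit = -$106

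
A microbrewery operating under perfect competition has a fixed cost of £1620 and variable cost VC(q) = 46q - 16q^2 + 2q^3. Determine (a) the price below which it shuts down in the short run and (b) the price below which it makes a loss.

Shutdown price = £14; break-even price = £244

Shutdown price = min AVC. AVC = 46 - 16q + 2q^2, with vertex at q = 4 and minimum £14.
ATC = 1620/q + 46 - 16q + 2q^2. Setting dATC/dq = −1620/q^2 − 16 + 4q = 0 gives q = 9 (since 4·9^3 − 16·9^2 = 1620).
min ATC = 1620/9 + 46 − 16·9 + 2·9^2 = £244. That is the break-even price.
Between these two prices the firm operates at a loss; above £244 it earns a profit.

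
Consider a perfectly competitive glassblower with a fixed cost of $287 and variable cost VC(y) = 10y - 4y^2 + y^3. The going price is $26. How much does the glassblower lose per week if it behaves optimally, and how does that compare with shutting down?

Profit = -$223 at y = 4

AVC = 10 - 4y + y^2; min AVC = $6 at y = 2. Since P = $26 ≥ min AVC, the firm produces.
MC = 10 - 8y + 3y^2. Setting P = MC and taking the root on the rising branch gives y* = 4.
TR = 26·4 = 104. TC = 287 + 40 = 327. Profit = 104 − 327 = -$223.
By producing, the firm covers all variable cost plus $64 of fixed cost; shutting down would lose the full $287.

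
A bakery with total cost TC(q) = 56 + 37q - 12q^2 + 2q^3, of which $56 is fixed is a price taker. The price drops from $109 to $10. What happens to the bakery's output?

MC = 37 - 24q + 6q^2; the shutdown threshold is min AVC = $19 (at q = 3).
At P = $109 ≥ min AVC, set P = MC on the rising branch: q = 6.
At P = $10 < min AVC = $19, price no longer covers variable cost at any output, so the firm shuts down: q = 0.

Output falls from 6 to 0 (the firm shuts down)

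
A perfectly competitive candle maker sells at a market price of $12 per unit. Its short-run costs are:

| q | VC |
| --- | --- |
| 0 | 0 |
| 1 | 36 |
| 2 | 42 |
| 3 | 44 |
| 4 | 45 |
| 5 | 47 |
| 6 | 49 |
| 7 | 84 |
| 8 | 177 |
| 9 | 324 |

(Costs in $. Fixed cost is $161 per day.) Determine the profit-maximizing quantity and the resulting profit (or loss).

q = 6; profit = -$138

Compute π = P·q − TC at each output: q=0: -161; q=1: -185; q=2: -179; q=3: -169; q=4: -158; q=5: -148; q=6: -138; q=7: -161; q=8: -242; q=9: -377.
Profit is maximized at q = 6. AVC there is 49/6 = $8.17 ≤ P, so producing beats shutting down (which would give -$161).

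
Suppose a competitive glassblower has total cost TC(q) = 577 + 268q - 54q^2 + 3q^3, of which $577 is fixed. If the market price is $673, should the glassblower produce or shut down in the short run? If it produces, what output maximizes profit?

Variable cost is VC = 268q - 54q^2 + 3q^3, so AVC = VC/q = 268 - 54q + 3q^2 and MC = dTC/dq = 268 - 108q + 9q^2.
AVC hits its minimum where MC = AVC, at q = 9, giving min AVC = 268 - 54·9 + 3·9^2 = $25.
Because $673 ≥ $25, revenue can cover variable cost; the firm operates.
Set P = MC: 673 = 268 - 108q + 9q^2 → -405 - 108q + 9q^2 = 0. The roots are q = -3 and q = 15; the profit-maximizing output is on the rising part of MC, so q* = 15.
Check: AVC at q = 15 is $133 ≤ P, so revenue covers variable cost.
Profit = P·q − TC = 673·15 − 2572 = $7523.

Produce at q = 15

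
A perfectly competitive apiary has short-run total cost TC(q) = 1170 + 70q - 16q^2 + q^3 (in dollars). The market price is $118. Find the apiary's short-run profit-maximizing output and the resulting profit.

Profit = -$18 at q = 12

AVC = 70 - 16q + q^2; min AVC = $6 at q = 8. Since P = $118 ≥ min AVC, the firm produces.
MC = 70 - 32q + 3q^2. Setting P = MC and taking the root on the rising branch gives q* = 12.
TR = 118·12 = 1416. TC = 1170 + 264 = 1434. Profit = 1416 − 1434 = -$18.
By producing, the firm covers all variable cost plus $1152 of fixed cost; shutting down would lose the full $1170.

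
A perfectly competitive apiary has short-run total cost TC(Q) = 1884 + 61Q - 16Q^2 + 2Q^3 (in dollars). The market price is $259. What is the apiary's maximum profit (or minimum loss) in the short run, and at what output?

AVC = 61 - 16Q + 2Q^2; min AVC = $29 at Q = 4. Since P = $259 ≥ min AVC, the firm produces.
MC = 61 - 32Q + 6Q^2. Setting P = MC and taking the root on the rising branch gives Q* = 9.
TR = 259·9 = 2331. TC = 1884 + 711 = 2595. Profit = 2331 − 2595 = -$264.
By producing, the firm covers all variable cost plus $1620 of fixed cost; shutting down would lose the full $1884.

Profit = -$264 at Q = 9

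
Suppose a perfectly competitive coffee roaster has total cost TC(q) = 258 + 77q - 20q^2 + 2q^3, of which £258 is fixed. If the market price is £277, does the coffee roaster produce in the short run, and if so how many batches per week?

From TC, MC = TC'(q) = 77 - 40q + 6q^2 and AVC = VC/q = 77 - 20q + 2q^2.
AVC hits its minimum where MC = AVC, at q = 5, giving min AVC = 77 - 20·5 + 2·5^2 = £27.
Because £277 ≥ £27, revenue can cover variable cost; the firm operates.
Set P = MC: 277 = 77 - 40q + 6q^2 → -200 - 40q + 6q^2 = 0. The roots are q = -10/3 and q = 10; the profit-maximizing output is on the rising part of MC, so q* = 10.
Check: AVC at q = 10 is £77 ≤ P, so revenue covers variable cost.
Profit = P·q − TC = 277·10 − 1028 = £1742.

Produce at q = 10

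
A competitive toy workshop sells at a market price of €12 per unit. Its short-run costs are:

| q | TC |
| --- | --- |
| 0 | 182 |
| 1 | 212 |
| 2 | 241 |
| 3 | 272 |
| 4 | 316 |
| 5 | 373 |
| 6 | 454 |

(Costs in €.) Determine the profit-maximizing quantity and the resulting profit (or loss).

q = 0 (shut down); profit = -€182

Profit at each row (π = 12q − TC): q=0: -182; q=1: -200; q=2: -217; q=3: -236; q=4: -268; q=5: -313; q=6: -382.
Profit is highest at q = 0. Equivalently, the lowest AVC in the table is 59/2 ≈ €29.50 at q = 2, and P = €12 falls below it — price never covers variable cost, so the firm shuts down and loses only its fixed cost.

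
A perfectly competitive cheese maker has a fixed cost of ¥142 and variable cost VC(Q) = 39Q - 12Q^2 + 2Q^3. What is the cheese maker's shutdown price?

The firm shuts down when price falls below the minimum of average variable cost. AVC = VC/Q = 39 - 12Q + 2Q^2.
dAVC/dQ = -12 + 4Q = 0 gives Q = 3. min AVC = 39 - 12·3 + 2·3^2 = 21.
For P < ¥21 the firm produces nothing.

¥21 per unit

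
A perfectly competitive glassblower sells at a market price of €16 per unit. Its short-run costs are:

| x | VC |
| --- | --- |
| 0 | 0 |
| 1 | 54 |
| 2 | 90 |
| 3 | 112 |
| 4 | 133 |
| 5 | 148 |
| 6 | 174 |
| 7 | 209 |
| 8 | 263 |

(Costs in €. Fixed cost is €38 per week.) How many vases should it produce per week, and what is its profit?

Tabulate TR − TC: x=0: -38; x=1: -76; x=2: -96; x=3: -102; x=4: -107; x=5: -106; x=6: -116; x=7: -135; x=8: -173.
Profit is highest at x = 0. Equivalently, the lowest AVC in the table is 174/6 ≈ €29 at x = 6, and P = €16 falls below it — price never covers variable cost, so the firm shuts down and loses only its fixed cost.

x = 0 (shut down); profit = -€38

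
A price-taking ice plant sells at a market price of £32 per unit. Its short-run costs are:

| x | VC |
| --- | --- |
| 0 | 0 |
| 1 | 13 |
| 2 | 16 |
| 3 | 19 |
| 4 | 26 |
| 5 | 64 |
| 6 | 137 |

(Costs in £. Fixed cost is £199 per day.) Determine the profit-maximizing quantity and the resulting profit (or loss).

Profit at each row (π = 32x − TC): x=0: -199; x=1: -180; x=2: -151; x=3: -122; x=4: -97; x=5: -103; x=6: -144.
Profit is maximized at x = 4. AVC there is 26/4 = £6.50 ≤ P, so producing beats shutting down (which would give -£199).

x = 4; profit = -£97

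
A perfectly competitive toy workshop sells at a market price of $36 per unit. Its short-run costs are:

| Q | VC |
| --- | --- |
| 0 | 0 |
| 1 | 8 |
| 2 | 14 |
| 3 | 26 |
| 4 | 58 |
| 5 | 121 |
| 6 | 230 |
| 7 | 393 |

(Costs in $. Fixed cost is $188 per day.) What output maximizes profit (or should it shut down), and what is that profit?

Q = 4; profit = -$102

Profit at each row (π = 36Q − TC): Q=0: -188; Q=1: -160; Q=2: -130; Q=3: -106; Q=4: -102; Q=5: -129; Q=6: -202; Q=7: -329.
Profit is maximized at Q = 4. AVC there is 58/4 = $14.50 ≤ P, so producing beats shutting down (which would give -$188).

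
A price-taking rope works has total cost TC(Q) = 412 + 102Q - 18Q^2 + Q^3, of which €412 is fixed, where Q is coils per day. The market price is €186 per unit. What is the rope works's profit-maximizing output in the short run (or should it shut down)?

Variable cost is VC = 102Q - 18Q^2 + Q^3, so AVC = VC/Q = 102 - 18Q + Q^2 and MC = dTC/dQ = 102 - 36Q + 3Q^2.
The AVC parabola has its vertex at Q = 18/2 = 9, where AVC = 102 - 18·9 + 9^2 = €21.
Because €186 ≥ €21, revenue can cover variable cost; the firm operates.
P = MC gives -84 - 36Q + 3Q^2 = 0, with roots -2 and 14. Take the larger (rising MC): Q* = 14.
Check: AVC at Q = 14 is €46 ≤ P, so revenue covers variable cost.
Profit = P·Q − TC = 186·14 − 1056 = €1548.

Produce at Q = 14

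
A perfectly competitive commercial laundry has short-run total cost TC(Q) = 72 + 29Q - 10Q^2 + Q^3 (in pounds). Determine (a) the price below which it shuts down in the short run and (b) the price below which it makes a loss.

Shutdown price = £4; break-even price = £17

AVC = 29 - 10Q + Q^2; minimized at Q = 5, giving min AVC = £4. That is the shutdown price.
ATC = 72/Q + 29 - 10Q + Q^2. Setting dATC/dQ = −72/Q^2 − 10 + 2Q = 0 gives Q = 6 (since 2·6^3 − 10·6^2 = 72).
min ATC = 72/6 + 29 − 10·6 + 6^2 = £17. That is the break-even price.
Between these two prices the firm operates at a loss; above £17 it earns a profit.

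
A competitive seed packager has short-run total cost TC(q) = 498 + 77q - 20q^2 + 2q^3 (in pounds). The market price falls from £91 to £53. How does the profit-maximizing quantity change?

Output falls from 7 to 6

MC = 77 - 40q + 6q^2; the shutdown threshold is min AVC = £27 (at q = 5).
With P = £91 above the shutdown price, P = MC gives q = 7.
At P = £53 ≥ min AVC, set P = MC: q = 6. The firm stays open but cuts output.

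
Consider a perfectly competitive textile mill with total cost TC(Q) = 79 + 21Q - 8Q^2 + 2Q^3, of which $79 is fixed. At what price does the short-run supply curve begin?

The shutdown price is the minimum of AVC. VC = 21Q - 8Q^2 + 2Q^3, so AVC = 21 - 8Q + 2Q^2.
At the minimum of AVC, MC = AVC. MC = 21 - 16Q + 6Q^2; setting MC = AVC gives 4Q^2 - 8Q = 0, so Q = 2. min AVC = 13.
So the shutdown price is $13.

$13 per unit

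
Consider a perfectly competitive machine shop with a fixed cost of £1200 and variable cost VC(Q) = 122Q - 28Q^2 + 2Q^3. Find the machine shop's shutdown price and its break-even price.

AVC = 122 - 28Q + 2Q^2; minimized at Q = 7, giving min AVC = £24. That is the shutdown price.
ATC = 1200/Q + 122 - 28Q + 2Q^2. Setting dATC/dQ = −1200/Q^2 − 28 + 4Q = 0 gives Q = 10 (since 4·10^3 − 28·10^2 = 1200).
min ATC = 1200/10 + 122 − 28·10 + 2·10^2 = £162. That is the break-even price.
Between these two prices the firm operates at a loss; above £162 it earns a profit.

Shutdown price = £24; break-even price = £162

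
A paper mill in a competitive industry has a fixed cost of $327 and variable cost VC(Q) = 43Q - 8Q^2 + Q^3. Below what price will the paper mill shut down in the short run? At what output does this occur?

The shutdown price is the minimum of AVC. VC = 43Q - 8Q^2 + Q^3, so AVC = 43 - 8Q + Q^2.
dAVC/dQ = -8 + 2Q = 0 gives Q = 4. min AVC = 43 - 8·4 + 4^2 = 27.
The firm shuts down for any P below $27.

$27 per unit, at Q = 4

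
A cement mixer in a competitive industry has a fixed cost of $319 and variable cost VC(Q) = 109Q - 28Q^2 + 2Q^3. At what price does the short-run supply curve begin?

The firm shuts down when price falls below the minimum of average variable cost. AVC = VC/Q = 109 - 28Q + 2Q^2.
dAVC/dQ = -28 + 4Q = 0 gives Q = 7. min AVC = 109 - 28·7 + 2·7^2 = 11.
For P < $11 the firm produces nothing.

$11 per unit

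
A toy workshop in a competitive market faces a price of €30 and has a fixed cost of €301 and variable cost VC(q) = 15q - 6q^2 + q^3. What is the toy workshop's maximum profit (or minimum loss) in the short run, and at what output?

AVC = 15 - 6q + q^2; min AVC = €6 at q = 3. Since P = €30 ≥ min AVC, the firm produces.
MC = 15 - 12q + 3q^2. Setting P = MC and taking the root on the rising branch gives q* = 5.
TR = 30·5 = 150. TC = 301 + 50 = 351. Profit = 150 − 351 = -€201.
That loss of €201 beats the €301 the firm would lose by shutting down; producing recovers €100 of fixed cost.

Profit = -€201 at q = 5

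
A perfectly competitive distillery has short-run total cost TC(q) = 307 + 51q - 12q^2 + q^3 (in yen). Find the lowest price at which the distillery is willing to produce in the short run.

¥15 per unit

The shutdown price is the minimum of AVC. VC = 51q - 12q^2 + q^3, so AVC = 51 - 12q + q^2.
dAVC/dq = -12 + 2q = 0 gives q = 6. min AVC = 51 - 12·6 + 6^2 = 15.
For P < ¥15 the firm produces nothing.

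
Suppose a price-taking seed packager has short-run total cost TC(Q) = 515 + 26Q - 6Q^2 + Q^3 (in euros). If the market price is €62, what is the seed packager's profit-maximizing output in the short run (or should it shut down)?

Variable cost is VC = 26Q - 6Q^2 + Q^3, so AVC = VC/Q = 26 - 6Q + Q^2 and MC = dTC/dQ = 26 - 12Q + 3Q^2.
AVC is minimized where dAVC/dQ = -6 + 2Q = 0, at Q = 3; min AVC = 26 - 6·3 + 3^2 = €17.
Because €62 ≥ €17, revenue can cover variable cost; the firm operates.
P = MC gives -36 - 12Q + 3Q^2 = 0, with roots -2 and 6. Take the larger (rising MC): Q* = 6.
Check: AVC at Q = 6 is €26 ≤ P, so revenue covers variable cost.
Profit = P·Q − TC = 62·6 − 671 = -€299, a loss, but smaller than the €515 fixed cost the firm would lose by shutting down.

Produce at Q = 6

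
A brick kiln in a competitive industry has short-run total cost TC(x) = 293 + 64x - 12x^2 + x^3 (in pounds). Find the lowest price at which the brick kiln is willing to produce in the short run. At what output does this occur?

£28 per unit, at x = 6

Short-run supply begins at min AVC. From VC = 64x - 12x^2 + x^3, AVC = 64 - 12x + x^2.
dAVC/dx = -12 + 2x = 0 gives x = 6. min AVC = 64 - 12·6 + 6^2 = 28.
The firm shuts down for any P below £28.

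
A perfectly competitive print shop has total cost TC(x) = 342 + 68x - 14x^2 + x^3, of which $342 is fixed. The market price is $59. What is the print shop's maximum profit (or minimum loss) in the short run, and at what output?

Profit = -$18 at x = 9

AVC = 68 - 14x + x^2 has its minimum $19 at x = 7; price $59 clears that bar, so the firm operates.
MC = 68 - 28x + 3x^2. Setting P = MC and taking the root on the rising branch gives x* = 9.
TR = 59·9 = 531. TC = 342 + 207 = 549. Profit = 531 − 549 = -$18.
By producing, the firm covers all variable cost plus $324 of fixed cost; shutting down would lose the full $342.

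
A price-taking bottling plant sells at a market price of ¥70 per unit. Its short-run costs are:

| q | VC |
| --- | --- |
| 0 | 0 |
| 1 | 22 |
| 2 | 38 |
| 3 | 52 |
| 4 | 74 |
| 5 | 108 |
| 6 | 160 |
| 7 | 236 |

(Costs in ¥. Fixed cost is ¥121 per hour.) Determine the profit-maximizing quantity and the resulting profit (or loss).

q = 6; profit = ¥139

Compute π = P·q − TC at each output: q=0: -121; q=1: -73; q=2: -19; q=3: 37; q=4: 85; q=5: 121; q=6: 139; q=7: 133.
Profit is maximized at q = 6. AVC there is 160/6 = ¥26.67 ≤ P, so producing beats shutting down (which would give -¥121).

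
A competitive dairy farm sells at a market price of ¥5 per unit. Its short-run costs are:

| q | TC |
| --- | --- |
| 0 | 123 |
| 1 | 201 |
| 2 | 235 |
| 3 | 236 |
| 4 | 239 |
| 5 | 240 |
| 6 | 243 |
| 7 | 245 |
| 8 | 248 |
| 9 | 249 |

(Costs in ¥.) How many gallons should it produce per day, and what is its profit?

Tabulate TR − TC: q=0: -123; q=1: -196; q=2: -225; q=3: -221; q=4: -219; q=5: -215; q=6: -213; q=7: -210; q=8: -208; q=9: -204.
Profit is highest at q = 0. Equivalently, the lowest AVC in the table is 126/9 ≈ ¥14 at q = 9, and P = ¥5 falls below it — price never covers variable cost, so the firm shuts down and loses only its fixed cost.

q = 0 (shut down); profit = -¥123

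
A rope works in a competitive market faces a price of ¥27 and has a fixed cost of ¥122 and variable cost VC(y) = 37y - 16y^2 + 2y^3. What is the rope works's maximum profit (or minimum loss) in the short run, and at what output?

AVC = 37 - 16y + 2y^2; min AVC = ¥5 at y = 4. Since P = ¥27 ≥ min AVC, the firm produces.
With MC = 37 - 32y + 6y^2, P = MC on the upward-sloping part at y* = 5.
TR = 27·5 = 135. TC = 122 + 35 = 157. Profit = 135 − 157 = -¥22.
Shutting down would mean losing the fixed cost of ¥122, so operating at a loss of ¥22 is better by ¥100.

Profit = -¥22 at y = 5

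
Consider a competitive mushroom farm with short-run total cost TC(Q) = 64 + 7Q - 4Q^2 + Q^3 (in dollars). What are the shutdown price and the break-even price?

AVC = 7 - 4Q + Q^2; minimized at Q = 2, giving min AVC = $3. That is the shutdown price.
ATC = 64/Q + 7 - 4Q + Q^2. Setting dATC/dQ = −64/Q^2 − 4 + 2Q = 0 gives Q = 4 (since 2·4^3 − 4·4^2 = 64).
min ATC = 64/4 + 7 − 4·4 + 4^2 = $23. That is the break-even price.
For $3 ≤ P < $23 the firm produces at a loss; below $3 it shuts down.

Shutdown price = $3; break-even price = $23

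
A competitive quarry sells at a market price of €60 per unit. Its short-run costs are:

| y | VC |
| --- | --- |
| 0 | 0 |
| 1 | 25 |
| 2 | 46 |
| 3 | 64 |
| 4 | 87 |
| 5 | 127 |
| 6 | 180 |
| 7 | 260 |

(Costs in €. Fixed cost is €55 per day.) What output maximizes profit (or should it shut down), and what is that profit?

y = 6; profit = €125

Profit at each row (π = 60y − TC): y=0: -55; y=1: -20; y=2: 19; y=3: 61; y=4: 98; y=5: 118; y=6: 125; y=7: 105.
Profit is maximized at y = 6. AVC there is 180/6 = €30 ≤ P, so producing beats shutting down (which would give -€55).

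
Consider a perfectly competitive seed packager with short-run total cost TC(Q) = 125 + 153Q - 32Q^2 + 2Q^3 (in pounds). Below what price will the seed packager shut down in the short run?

The shutdown price is the minimum of AVC. VC = 153Q - 32Q^2 + 2Q^3, so AVC = 153 - 32Q + 2Q^2.
dAVC/dQ = -32 + 4Q = 0 gives Q = 8. min AVC = 153 - 32·8 + 2·8^2 = 25.
So the shutdown price is £25.

£25 per unit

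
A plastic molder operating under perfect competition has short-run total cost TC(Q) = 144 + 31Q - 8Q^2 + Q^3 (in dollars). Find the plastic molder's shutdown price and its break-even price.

Shutdown price = $15; break-even price = $43

Shutdown price = min AVC. AVC = 31 - 8Q + Q^2, with vertex at Q = 4 and minimum $15.
ATC = 144/Q + 31 - 8Q + Q^2. Setting dATC/dQ = −144/Q^2 − 8 + 2Q = 0 gives Q = 6 (since 2·6^3 − 8·6^2 = 144).
min ATC = 144/6 + 31 − 8·6 + 6^2 = $43. That is the break-even price.
Between these two prices the firm operates at a loss; above $43 it earns a profit.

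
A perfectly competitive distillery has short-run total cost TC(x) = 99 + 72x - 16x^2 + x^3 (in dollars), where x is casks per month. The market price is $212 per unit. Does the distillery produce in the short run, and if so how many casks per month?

Produce at x = 14

From TC, MC = TC'(x) = 72 - 32x + 3x^2 and AVC = VC/x = 72 - 16x + x^2.
AVC is minimized where dAVC/dx = -16 + 2x = 0, at x = 8; min AVC = 72 - 16·8 + 8^2 = $8.
Because $212 ≥ $8, revenue can cover variable cost; the firm operates.
Solving P = MC: -140 - 32x + 3x^2 = 0 ⇒ x = -10/3 or 14. On the upward-sloping branch, x* = 14.
Check: AVC at x = 14 is $44 ≤ P, so revenue covers variable cost.
Profit = P·x − TC = 212·14 − 715 = $2253.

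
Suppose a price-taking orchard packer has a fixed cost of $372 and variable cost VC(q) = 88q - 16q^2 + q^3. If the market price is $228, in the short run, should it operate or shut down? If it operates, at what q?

Produce at q = 14

Variable cost is VC = 88q - 16q^2 + q^3, so AVC = VC/q = 88 - 16q + q^2 and MC = dTC/dq = 88 - 32q + 3q^2.
AVC is minimized where dAVC/dq = -16 + 2q = 0, at q = 8; min AVC = 88 - 16·8 + 8^2 = $24.
Since P = $228 ≥ min AVC = $24, price covers variable cost and the firm should produce.
P = MC gives -140 - 32q + 3q^2 = 0, with roots -10/3 and 14. Take the larger (rising MC): q* = 14.
Check: AVC at q = 14 is $60 ≤ P, so revenue covers variable cost.
Profit = P·q − TC = 228·14 − 1212 = $1980.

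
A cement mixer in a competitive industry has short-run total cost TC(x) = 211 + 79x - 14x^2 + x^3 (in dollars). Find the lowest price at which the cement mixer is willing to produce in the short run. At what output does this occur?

The shutdown price is the minimum of AVC. VC = 79x - 14x^2 + x^3, so AVC = 79 - 14x + x^2.
dAVC/dx = -14 + 2x = 0 gives x = 7. min AVC = 79 - 14·7 + 7^2 = 30.
So the shutdown price is $30.

$30 per unit, at x = 7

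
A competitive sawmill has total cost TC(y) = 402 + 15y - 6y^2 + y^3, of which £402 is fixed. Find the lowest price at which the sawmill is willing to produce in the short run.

The firm shuts down when price falls below the minimum of average variable cost. AVC = VC/y = 15 - 6y + y^2.
At the minimum of AVC, MC = AVC. MC = 15 - 12y + 3y^2; setting MC = AVC gives 2y^2 - 6y = 0, so y = 3. min AVC = 6.
For P < £6 the firm produces nothing.

£6 per unit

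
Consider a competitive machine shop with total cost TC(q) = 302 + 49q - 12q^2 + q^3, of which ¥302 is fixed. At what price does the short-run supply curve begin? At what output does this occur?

The shutdown price is the minimum of AVC. VC = 49q - 12q^2 + q^3, so AVC = 49 - 12q + q^2.
At the minimum of AVC, MC = AVC. MC = 49 - 24q + 3q^2; setting MC = AVC gives 2q^2 - 12q = 0, so q = 6. min AVC = 13.
The firm shuts down for any P below ¥13.

¥13 per unit, at q = 6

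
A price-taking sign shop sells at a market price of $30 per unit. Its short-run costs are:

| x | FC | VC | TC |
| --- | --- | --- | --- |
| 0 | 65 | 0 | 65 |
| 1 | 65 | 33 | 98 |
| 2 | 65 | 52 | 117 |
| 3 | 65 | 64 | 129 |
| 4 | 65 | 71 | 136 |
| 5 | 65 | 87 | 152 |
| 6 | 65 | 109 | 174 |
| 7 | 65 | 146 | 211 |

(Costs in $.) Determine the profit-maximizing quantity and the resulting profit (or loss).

Compute π = P·x − TC at each output: x=0: -65; x=1: -68; x=2: -57; x=3: -39; x=4: -16; x=5: -2; x=6: 6; x=7: -1.
Profit is maximized at x = 6. AVC there is 109/6 = $18.17 ≤ P, so producing beats shutting down (which would give -$65).

x = 6; profit = $6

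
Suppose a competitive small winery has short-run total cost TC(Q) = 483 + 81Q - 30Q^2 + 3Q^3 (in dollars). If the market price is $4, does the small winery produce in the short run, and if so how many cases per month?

Strip out fixed cost: VC = 81Q - 30Q^2 + 3Q^3. Then AVC = 81 - 30Q + 3Q^2 and MC = 81 - 60Q + 9Q^2.
AVC hits its minimum where MC = AVC, at Q = 5, giving min AVC = 81 - 30·5 + 3·5^2 = $6.
With P < min AVC ($4 < $6), every unit sold adds to the loss.
Best response: produce nothing and absorb the $483 fixed cost.

Shut down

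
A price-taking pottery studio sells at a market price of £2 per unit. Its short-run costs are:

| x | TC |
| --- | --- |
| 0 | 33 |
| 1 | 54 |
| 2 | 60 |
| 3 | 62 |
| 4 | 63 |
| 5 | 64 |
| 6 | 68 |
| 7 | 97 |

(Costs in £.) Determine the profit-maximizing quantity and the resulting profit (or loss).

x = 0 (shut down); profit = -£33

Compute π = P·x − TC at each output: x=0: -33; x=1: -52; x=2: -56; x=3: -56; x=4: -55; x=5: -54; x=6: -56; x=7: -83.
Profit is highest at x = 0. Equivalently, the lowest AVC in the table is 35/6 ≈ £5.83 at x = 6, and P = £2 falls below it — price never covers variable cost, so the firm shuts down and loses only its fixed cost.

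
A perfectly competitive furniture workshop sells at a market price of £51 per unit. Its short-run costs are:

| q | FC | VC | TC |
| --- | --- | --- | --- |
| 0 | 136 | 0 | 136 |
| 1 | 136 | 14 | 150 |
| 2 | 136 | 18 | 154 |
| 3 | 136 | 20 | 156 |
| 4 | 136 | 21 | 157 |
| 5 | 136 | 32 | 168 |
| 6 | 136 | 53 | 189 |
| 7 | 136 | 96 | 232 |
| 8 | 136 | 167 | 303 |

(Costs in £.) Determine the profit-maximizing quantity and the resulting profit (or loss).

Compute π = P·q − TC at each output: q=0: -136; q=1: -99; q=2: -52; q=3: -3; q=4: 47; q=5: 87; q=6: 117; q=7: 125; q=8: 105.
Profit is maximized at q = 7. AVC there is 96/7 = £13.71 ≤ P, so producing beats shutting down (which would give -£136).

q = 7; profit = £125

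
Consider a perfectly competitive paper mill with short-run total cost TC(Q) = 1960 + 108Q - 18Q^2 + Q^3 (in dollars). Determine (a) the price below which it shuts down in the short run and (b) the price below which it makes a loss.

AVC = 108 - 18Q + Q^2; minimized at Q = 9, giving min AVC = $27. That is the shutdown price.
ATC = 1960/Q + 108 - 18Q + Q^2. Setting dATC/dQ = −1960/Q^2 − 18 + 2Q = 0 gives Q = 14 (since 2·14^3 − 18·14^2 = 1960).
min ATC = 1960/14 + 108 − 18·14 + 14^2 = $192. That is the break-even price.
For $27 ≤ P < $192 the firm produces at a loss; below $27 it shuts down.

Shutdown price = $27; break-even price = $192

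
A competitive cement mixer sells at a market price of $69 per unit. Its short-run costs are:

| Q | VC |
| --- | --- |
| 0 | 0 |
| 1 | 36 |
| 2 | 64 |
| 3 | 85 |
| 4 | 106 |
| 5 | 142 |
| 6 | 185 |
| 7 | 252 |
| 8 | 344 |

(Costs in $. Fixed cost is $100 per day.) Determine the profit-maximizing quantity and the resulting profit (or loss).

Q = 7; profit = $131

Compute π = P·Q − TC at each output: Q=0: -100; Q=1: -67; Q=2: -26; Q=3: 22; Q=4: 70; Q=5: 103; Q=6: 129; Q=7: 131; Q=8: 108.
Profit is maximized at Q = 7. AVC there is 252/7 = $36 ≤ P, so producing beats shutting down (which would give -$100).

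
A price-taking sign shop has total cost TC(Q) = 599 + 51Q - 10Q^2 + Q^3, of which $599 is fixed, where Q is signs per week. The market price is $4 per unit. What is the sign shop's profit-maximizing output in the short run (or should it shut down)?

Shut down

Strip out fixed cost: VC = 51Q - 10Q^2 + Q^3. Then AVC = 51 - 10Q + Q^2 and MC = 51 - 20Q + 3Q^2.
The AVC parabola has its vertex at Q = 10/2 = 5, where AVC = 51 - 10·5 + 5^2 = $26.
With P < min AVC ($4 < $26), every unit sold adds to the loss.
Shutting down limits the loss to fixed cost, $599.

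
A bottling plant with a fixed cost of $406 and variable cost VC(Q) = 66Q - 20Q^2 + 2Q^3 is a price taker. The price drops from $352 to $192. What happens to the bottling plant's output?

Output falls from 11 to 9

MC = 66 - 40Q + 6Q^2; the shutdown threshold is min AVC = $16 (at Q = 5).
With P = $352 above the shutdown price, P = MC gives Q = 11.
At P = $192 ≥ min AVC, set P = MC: Q = 9. The firm stays open but cuts output.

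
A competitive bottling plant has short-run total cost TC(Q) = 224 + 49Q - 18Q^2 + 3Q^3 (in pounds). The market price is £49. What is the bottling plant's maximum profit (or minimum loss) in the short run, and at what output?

Profit = -£128 at Q = 4

AVC = 49 - 18Q + 3Q^2 has its minimum £22 at Q = 3; price £49 clears that bar, so the firm operates.
MC = 49 - 36Q + 9Q^2. Setting P = MC and taking the root on the rising branch gives Q* = 4.
TR = 49·4 = 196. TC = 224 + 100 = 324. Profit = 196 − 324 = -£128.
That loss of £128 beats the £224 the firm would lose by shutting down; producing recovers £96 of fixed cost.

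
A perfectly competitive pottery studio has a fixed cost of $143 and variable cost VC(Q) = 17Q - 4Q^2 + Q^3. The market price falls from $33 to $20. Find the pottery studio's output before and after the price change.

Output falls from 4 to 3

MC = 17 - 8Q + 3Q^2; the shutdown threshold is min AVC = $13 (at Q = 2).
With P = $33 above the shutdown price, P = MC gives Q = 4.
At P = $20 ≥ min AVC, set P = MC: Q = 3. The firm stays open but cuts output.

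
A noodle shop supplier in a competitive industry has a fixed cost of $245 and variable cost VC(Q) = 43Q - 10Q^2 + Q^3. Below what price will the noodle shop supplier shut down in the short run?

The firm shuts down when price falls below the minimum of average variable cost. AVC = VC/Q = 43 - 10Q + Q^2.
dAVC/dQ = -10 + 2Q = 0 gives Q = 5. min AVC = 43 - 10·5 + 5^2 = 18.
The firm shuts down for any P below $18.

$18 per unit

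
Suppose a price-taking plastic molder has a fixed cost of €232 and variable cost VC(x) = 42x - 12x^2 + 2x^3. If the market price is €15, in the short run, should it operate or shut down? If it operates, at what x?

Shut down

Strip out fixed cost: VC = 42x - 12x^2 + 2x^3. Then AVC = 42 - 12x + 2x^2 and MC = 42 - 24x + 6x^2.
AVC hits its minimum where MC = AVC, at x = 3, giving min AVC = 42 - 12·3 + 2·3^2 = €24.
Since P = €15 < min AVC = €24, price fails to cover variable cost at any output.
Shutting down limits the loss to fixed cost, €232.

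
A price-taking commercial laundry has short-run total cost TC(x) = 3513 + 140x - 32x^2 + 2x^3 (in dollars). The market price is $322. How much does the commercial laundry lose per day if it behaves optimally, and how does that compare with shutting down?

Profit = -$133 at x = 13

AVC = 140 - 32x + 2x^2 has its minimum $12 at x = 8; price $322 clears that bar, so the firm operates.
MC = 140 - 64x + 6x^2. Setting P = MC and taking the root on the rising branch gives x* = 13.
TR = 322·13 = 4186. TC = 3513 + 806 = 4319. Profit = 4186 − 4319 = -$133.
Shutting down would mean losing the fixed cost of $3513, so operating at a loss of $133 is better by $3380.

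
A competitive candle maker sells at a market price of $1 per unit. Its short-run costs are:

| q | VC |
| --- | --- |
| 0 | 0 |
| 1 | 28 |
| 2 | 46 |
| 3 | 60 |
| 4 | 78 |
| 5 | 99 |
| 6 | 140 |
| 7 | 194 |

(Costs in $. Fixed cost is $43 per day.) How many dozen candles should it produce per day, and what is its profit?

q = 0 (shut down); profit = -$43

Tabulate TR − TC: q=0: -43; q=1: -70; q=2: -87; q=3: -100; q=4: -117; q=5: -137; q=6: -177; q=7: -230.
Profit is highest at q = 0. Equivalently, the lowest AVC in the table is 78/4 ≈ $19.50 at q = 4, and P = $1 falls below it — price never covers variable cost, so the firm shuts down and loses only its fixed cost.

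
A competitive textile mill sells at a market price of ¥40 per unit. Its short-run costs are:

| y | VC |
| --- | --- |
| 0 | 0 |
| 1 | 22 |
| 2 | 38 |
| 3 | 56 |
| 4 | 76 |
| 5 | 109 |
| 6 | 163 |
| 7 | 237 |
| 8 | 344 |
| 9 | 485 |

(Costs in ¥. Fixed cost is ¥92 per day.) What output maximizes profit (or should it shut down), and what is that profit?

Tabulate TR − TC: y=0: -92; y=1: -74; y=2: -50; y=3: -28; y=4: -8; y=5: -1; y=6: -15; y=7: -49; y=8: -116; y=9: -217.
Profit is maximized at y = 5. AVC there is 109/5 = ¥21.80 ≤ P, so producing beats shutting down (which would give -¥92).

y = 5; profit = -¥1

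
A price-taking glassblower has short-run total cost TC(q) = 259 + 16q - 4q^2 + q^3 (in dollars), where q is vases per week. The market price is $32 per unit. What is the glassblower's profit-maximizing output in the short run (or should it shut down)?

From TC, MC = TC'(q) = 16 - 8q + 3q^2 and AVC = VC/q = 16 - 4q + q^2.
AVC is minimized where dAVC/dq = -4 + 2q = 0, at q = 2; min AVC = 16 - 4·2 + 2^2 = $12.
Since P = $32 ≥ min AVC = $12, price covers variable cost and the firm should produce.
Solving P = MC: -16 - 8q + 3q^2 = 0 ⇒ q = -4/3 or 4. On the upward-sloping branch, q* = 4.
Check: AVC at q = 4 is $16 ≤ P, so revenue covers variable cost.
Profit = P·q − TC = 32·4 − 323 = -$195, a loss, but smaller than the $259 fixed cost the firm would lose by shutting down.

Produce at q = 4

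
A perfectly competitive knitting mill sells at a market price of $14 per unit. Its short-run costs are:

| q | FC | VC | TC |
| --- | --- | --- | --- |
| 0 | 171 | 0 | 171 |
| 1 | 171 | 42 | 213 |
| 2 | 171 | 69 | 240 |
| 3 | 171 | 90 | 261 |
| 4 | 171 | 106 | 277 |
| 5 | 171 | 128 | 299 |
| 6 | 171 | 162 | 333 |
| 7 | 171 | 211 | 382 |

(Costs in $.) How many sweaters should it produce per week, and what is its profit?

Profit at each row (π = 14q − TC): q=0: -171; q=1: -199; q=2: -212; q=3: -219; q=4: -221; q=5: -229; q=6: -249; q=7: -284.
Profit is highest at q = 0. Equivalently, the lowest AVC in the table is 128/5 ≈ $25.60 at q = 5, and P = $14 falls below it — price never covers variable cost, so the firm shuts down and loses only its fixed cost.

q = 0 (shut down); profit = -$171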